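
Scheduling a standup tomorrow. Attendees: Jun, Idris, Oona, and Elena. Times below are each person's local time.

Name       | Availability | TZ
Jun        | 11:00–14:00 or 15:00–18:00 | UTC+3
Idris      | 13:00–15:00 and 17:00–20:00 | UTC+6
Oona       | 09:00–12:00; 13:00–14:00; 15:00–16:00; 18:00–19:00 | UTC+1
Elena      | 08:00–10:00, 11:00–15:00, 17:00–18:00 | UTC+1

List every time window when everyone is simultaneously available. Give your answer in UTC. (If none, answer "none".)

Jun in UTC: 08:00-11:00, 12:00-15:00 (subtract 3h to convert from UTC+3).
Idris in UTC: 07:00-09:00, 11:00-14:00 (subtract 6h to convert from UTC+6).
Oona in UTC: 08:00-11:00, 12:00-13:00, 14:00-15:00, 17:00-18:00 (subtract 1h to convert from UTC+1).
Elena in UTC: 07:00-09:00, 10:00-14:00, 16:00-17:00 (subtract 1h to convert from UTC+1).
Jun ∩ Idris: 08:00-09:00, 12:00-14:00.
Jun ∩ Idris ∩ Oona: 08:00-09:00, 12:00-13:00.
Jun ∩ Idris ∩ Oona ∩ Elena: 08:00-09:00, 12:00-13:00.
Those are the intersection windows.

08:00-09:00, 12:00-13:00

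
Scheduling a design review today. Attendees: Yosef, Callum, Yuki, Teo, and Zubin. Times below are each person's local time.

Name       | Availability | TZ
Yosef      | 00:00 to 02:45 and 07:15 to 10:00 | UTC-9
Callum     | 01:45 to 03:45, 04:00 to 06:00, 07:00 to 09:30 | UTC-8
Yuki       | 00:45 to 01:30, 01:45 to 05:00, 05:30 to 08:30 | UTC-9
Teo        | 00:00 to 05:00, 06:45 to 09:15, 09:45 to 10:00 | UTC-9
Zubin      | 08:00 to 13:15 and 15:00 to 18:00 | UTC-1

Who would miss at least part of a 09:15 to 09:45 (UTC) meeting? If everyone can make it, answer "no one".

Yosef in UTC: 09:00-11:45, 16:15-19:00 (add 9h to convert from UTC-9).
Callum in UTC: 09:45-11:45, 12:00-14:00, 15:00-17:30 (add 8h to convert from UTC-8).
Yuki in UTC: 09:45-10:30, 10:45-14:00, 14:30-17:30 (add 9h to convert from UTC-9).
Teo in UTC: 09:00-14:00, 15:45-18:15, 18:45-19:00 (add 9h to convert from UTC-9).
Zubin in UTC: 09:00-14:15, 16:00-19:00 (add 1h to convert from UTC-1).
Yosef: free for 09:15-09:45. Callum: not fully free for 09:15-09:45. Yuki: not fully free for 09:15-09:45. Teo: free for 09:15-09:45. Zubin: free for 09:15-09:45.

Callum, Yuki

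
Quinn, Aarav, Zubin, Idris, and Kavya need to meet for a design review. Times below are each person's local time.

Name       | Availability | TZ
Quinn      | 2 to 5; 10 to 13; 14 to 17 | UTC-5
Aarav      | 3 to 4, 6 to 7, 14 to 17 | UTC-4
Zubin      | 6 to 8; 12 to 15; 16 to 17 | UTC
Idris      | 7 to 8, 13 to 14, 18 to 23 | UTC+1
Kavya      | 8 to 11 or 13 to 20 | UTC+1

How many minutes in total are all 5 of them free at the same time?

Quinn in UTC: 07:00-10:00, 15:00-18:00, 19:00-22:00 (add 5h to convert from UTC-5).
Aarav in UTC: 07:00-08:00, 10:00-11:00, 18:00-21:00 (add 4h to convert from UTC-4).
Zubin in UTC: 06:00-08:00, 12:00-15:00, 16:00-17:00.
Idris in UTC: 06:00-07:00, 12:00-13:00, 17:00-22:00 (subtract 1h to convert from UTC+1).
Kavya in UTC: 07:00-10:00, 12:00-19:00 (subtract 1h to convert from UTC+1).
Quinn ∩ Aarav: 07:00-08:00, 19:00-21:00.
Quinn ∩ Aarav ∩ Zubin: 07:00-08:00.
Quinn ∩ Aarav ∩ Zubin ∩ Idris: ∅.
Quinn ∩ Aarav ∩ Zubin ∩ Idris ∩ Kavya: ∅.
There is no time when everyone is free.
There is no common window, so the total is 0 minutes.

0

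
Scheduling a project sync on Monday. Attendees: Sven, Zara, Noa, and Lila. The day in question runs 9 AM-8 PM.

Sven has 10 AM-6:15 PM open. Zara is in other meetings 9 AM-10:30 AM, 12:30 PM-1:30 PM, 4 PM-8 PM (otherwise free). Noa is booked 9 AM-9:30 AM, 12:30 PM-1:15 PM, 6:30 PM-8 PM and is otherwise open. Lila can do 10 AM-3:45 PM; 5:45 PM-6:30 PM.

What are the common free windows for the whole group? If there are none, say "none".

Sven free: 10:00-18:15.
Zara free: 10:30-12:30, 13:30-16:00 (invert busy blocks within the working day).
Noa free: 09:30-12:30, 13:15-18:30 (invert busy blocks within the working day).
Lila free: 10:00-15:45, 17:45-18:30.
Sven ∩ Zara: 10:30-12:30, 13:30-16:00.
Sven ∩ Zara ∩ Noa: 10:30-12:30, 13:30-16:00.
Sven ∩ Zara ∩ Noa ∩ Lila: 10:30-12:30, 13:30-15:45.

10:30-12:30, 13:30-15:45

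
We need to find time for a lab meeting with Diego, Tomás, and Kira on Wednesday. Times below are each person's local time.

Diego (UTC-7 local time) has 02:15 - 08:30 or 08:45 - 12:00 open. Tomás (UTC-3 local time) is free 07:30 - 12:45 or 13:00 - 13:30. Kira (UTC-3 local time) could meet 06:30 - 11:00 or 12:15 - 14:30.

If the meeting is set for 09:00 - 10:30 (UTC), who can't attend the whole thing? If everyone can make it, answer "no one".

Diego in UTC: 09:15-15:30, 15:45-19:00 (add 7h to convert from UTC-7).
Tomás in UTC: 10:30-15:45, 16:00-16:30 (add 3h to convert from UTC-3).
Kira in UTC: 09:30-14:00, 15:15-17:30 (add 3h to convert from UTC-3).
Diego: not fully free for 09:00-10:30. Tomás: not fully free for 09:00-10:30. Kira: not fully free for 09:00-10:30.

Diego, Kira, Tomás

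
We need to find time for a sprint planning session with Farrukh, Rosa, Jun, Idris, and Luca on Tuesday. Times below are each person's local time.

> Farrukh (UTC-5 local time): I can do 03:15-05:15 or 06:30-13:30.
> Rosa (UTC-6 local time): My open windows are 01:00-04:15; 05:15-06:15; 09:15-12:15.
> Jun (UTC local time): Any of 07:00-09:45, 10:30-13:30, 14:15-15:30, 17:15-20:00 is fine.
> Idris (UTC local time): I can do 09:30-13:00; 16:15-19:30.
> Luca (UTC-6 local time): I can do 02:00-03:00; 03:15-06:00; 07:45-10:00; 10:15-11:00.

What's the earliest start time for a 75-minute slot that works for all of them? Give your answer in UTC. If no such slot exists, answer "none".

none

Farrukh in UTC: 08:15-10:15, 11:30-18:30 (add 5h to convert from UTC-5).
Rosa in UTC: 07:00-10:15, 11:15-12:15, 15:15-18:15 (add 6h to convert from UTC-6).
Jun in UTC: 07:00-09:45, 10:30-13:30, 14:15-15:30, 17:15-20:00.
Idris in UTC: 09:30-13:00, 16:15-19:30.
Luca in UTC: 08:00-09:00, 09:15-12:00, 13:45-16:00, 16:15-17:00 (add 6h to convert from UTC-6).
Farrukh ∩ Rosa: 08:15-10:15, 11:30-12:15, 15:15-18:15.
Farrukh ∩ Rosa ∩ Jun: 08:15-09:45, 11:30-12:15, 15:15-15:30, 17:15-18:15.
Farrukh ∩ Rosa ∩ Jun ∩ Idris: 09:30-09:45, 11:30-12:15, 17:15-18:15.
Farrukh ∩ Rosa ∩ Jun ∩ Idris ∩ Luca: 09:30-09:45, 11:30-12:00.
No common window is at least 75 minutes long.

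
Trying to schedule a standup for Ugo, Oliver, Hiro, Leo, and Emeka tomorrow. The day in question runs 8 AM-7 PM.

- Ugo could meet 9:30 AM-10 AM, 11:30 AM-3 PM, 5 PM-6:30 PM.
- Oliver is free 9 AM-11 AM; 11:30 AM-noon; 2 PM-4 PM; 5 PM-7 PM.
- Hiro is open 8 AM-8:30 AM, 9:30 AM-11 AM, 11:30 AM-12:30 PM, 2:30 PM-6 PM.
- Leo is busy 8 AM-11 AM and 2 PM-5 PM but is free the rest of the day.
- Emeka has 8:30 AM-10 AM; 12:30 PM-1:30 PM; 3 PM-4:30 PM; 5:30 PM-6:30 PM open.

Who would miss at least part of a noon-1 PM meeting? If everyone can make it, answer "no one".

Emeka, Hiro, Oliver

Ugo free: 09:30-10:00, 11:30-15:00, 17:00-18:30.
Oliver free: 09:00-11:00, 11:30-12:00, 14:00-16:00, 17:00-19:00.
Hiro free: 08:00-08:30, 09:30-11:00, 11:30-12:30, 14:30-18:00.
Leo free: 11:00-14:00, 17:00-19:00 (invert busy blocks within the working day).
Emeka free: 08:30-10:00, 12:30-13:30, 15:00-16:30, 17:30-18:30.
Ugo: free for 12:00-13:00. Oliver: not fully free for 12:00-13:00. Hiro: not fully free for 12:00-13:00. Leo: free for 12:00-13:00. Emeka: not fully free for 12:00-13:00.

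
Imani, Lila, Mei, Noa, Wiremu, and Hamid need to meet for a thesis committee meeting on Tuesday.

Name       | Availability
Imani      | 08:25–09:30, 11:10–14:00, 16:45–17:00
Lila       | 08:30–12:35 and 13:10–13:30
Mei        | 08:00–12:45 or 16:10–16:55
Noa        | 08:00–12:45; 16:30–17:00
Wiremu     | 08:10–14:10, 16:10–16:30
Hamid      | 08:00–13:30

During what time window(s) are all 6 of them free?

08:30-09:30, 11:10-12:35

Imani ∩ Lila: 08:30-09:30, 11:10-12:35, 13:10-13:30.
Imani ∩ Lila ∩ Mei: 08:30-09:30, 11:10-12:35.
Imani ∩ Lila ∩ Mei ∩ Noa: 08:30-09:30, 11:10-12:35.
Imani ∩ Lila ∩ Mei ∩ Noa ∩ Wiremu: 08:30-09:30, 11:10-12:35.
Imani ∩ Lila ∩ Mei ∩ Noa ∩ Wiremu ∩ Hamid: 08:30-09:30, 11:10-12:35.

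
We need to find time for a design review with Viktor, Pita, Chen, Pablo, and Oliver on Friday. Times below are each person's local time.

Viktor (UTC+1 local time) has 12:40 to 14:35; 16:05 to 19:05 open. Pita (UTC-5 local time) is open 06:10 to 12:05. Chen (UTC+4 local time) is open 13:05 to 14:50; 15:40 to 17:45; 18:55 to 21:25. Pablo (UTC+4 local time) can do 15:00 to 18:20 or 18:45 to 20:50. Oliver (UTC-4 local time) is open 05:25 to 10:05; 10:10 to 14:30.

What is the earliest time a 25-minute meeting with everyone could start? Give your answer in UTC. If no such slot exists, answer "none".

11:40

Viktor in UTC: 11:40-13:35, 15:05-18:05 (subtract 1h to convert from UTC+1).
Pita in UTC: 11:10-17:05 (add 5h to convert from UTC-5).
Chen in UTC: 09:05-10:50, 11:40-13:45, 14:55-17:25 (subtract 4h to convert from UTC+4).
Pablo in UTC: 11:00-14:20, 14:45-16:50 (subtract 4h to convert from UTC+4).
Oliver in UTC: 09:25-14:05, 14:10-18:30 (add 4h to convert from UTC-4).
Viktor ∩ Pita: 11:40-13:35, 15:05-17:05.
Viktor ∩ Pita ∩ Chen: 11:40-13:35, 15:05-17:05.
Viktor ∩ Pita ∩ Chen ∩ Pablo: 11:40-13:35, 15:05-16:50.
Viktor ∩ Pita ∩ Chen ∩ Pablo ∩ Oliver: 11:40-13:35, 15:05-16:50.
Those are the intersection windows.
The first common window of at least 25 minutes is 11:40-13:35, so the earliest start is 11:40.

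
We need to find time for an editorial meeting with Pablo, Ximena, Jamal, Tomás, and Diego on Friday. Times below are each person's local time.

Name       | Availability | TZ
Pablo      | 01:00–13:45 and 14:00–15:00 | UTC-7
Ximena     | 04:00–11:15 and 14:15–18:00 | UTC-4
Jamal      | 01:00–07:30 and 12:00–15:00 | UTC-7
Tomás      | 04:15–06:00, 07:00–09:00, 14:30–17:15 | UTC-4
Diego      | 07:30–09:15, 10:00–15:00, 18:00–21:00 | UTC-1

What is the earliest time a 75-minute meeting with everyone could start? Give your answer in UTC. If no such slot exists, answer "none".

Pablo in UTC: 08:00-20:45, 21:00-22:00 (add 7h to convert from UTC-7).
Ximena in UTC: 08:00-15:15, 18:15-22:00 (add 4h to convert from UTC-4).
Jamal in UTC: 08:00-14:30, 19:00-22:00 (add 7h to convert from UTC-7).
Tomás in UTC: 08:15-10:00, 11:00-13:00, 18:30-21:15 (add 4h to convert from UTC-4).
Diego in UTC: 08:30-10:15, 11:00-16:00, 19:00-22:00 (add 1h to convert from UTC-1).
Pablo ∩ Ximena: 08:00-15:15, 18:15-20:45, 21:00-22:00.
Pablo ∩ Ximena ∩ Jamal: 08:00-14:30, 19:00-20:45, 21:00-22:00.
Pablo ∩ Ximena ∩ Jamal ∩ Tomás: 08:15-10:00, 11:00-13:00, 19:00-20:45, 21:00-21:15.
Pablo ∩ Ximena ∩ Jamal ∩ Tomás ∩ Diego: 08:30-10:00, 11:00-13:00, 19:00-20:45, 21:00-21:15.
The first common window of at least 75 minutes is 08:30-10:00, so the earliest start is 08:30.

08:30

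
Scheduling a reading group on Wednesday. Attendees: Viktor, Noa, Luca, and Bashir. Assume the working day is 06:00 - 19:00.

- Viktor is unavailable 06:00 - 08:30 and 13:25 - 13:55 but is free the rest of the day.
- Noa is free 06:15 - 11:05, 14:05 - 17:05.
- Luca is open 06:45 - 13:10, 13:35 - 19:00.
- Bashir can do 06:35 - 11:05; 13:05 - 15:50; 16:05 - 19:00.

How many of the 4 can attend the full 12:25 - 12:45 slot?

2

Viktor free: 08:30-13:25, 13:55-19:00 (invert busy blocks within the working day).
Noa free: 06:15-11:05, 14:05-17:05.
Luca free: 06:45-13:10, 13:35-19:00.
Bashir free: 06:35-11:05, 13:05-15:50, 16:05-19:00.
Viktor and Luca can make the full 12:25-12:45 slot — that's 2.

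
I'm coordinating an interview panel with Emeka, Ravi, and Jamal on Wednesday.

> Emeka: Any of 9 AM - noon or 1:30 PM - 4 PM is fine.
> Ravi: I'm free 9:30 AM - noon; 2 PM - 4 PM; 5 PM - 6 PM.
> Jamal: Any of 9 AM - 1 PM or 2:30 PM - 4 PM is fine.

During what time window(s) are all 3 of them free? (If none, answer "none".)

Emeka ∩ Ravi: 09:30-12:00, 14:00-16:00.
Emeka ∩ Ravi ∩ Jamal: 09:30-12:00, 14:30-16:00.

09:30-12:00, 14:30-16:00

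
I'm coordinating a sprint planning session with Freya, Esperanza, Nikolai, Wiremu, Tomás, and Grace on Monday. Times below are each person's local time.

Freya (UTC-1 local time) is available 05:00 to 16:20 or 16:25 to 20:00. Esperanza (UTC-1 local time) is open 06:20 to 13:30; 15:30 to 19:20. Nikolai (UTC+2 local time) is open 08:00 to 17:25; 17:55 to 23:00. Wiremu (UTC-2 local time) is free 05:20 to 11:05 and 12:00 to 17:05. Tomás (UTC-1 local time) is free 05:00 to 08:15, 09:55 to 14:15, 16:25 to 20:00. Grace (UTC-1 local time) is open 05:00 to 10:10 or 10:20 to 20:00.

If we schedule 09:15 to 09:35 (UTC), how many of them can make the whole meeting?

5

Freya in UTC: 06:00-17:20, 17:25-21:00 (add 1h to convert from UTC-1).
Esperanza in UTC: 07:20-14:30, 16:30-20:20 (add 1h to convert from UTC-1).
Nikolai in UTC: 06:00-15:25, 15:55-21:00 (subtract 2h to convert from UTC+2).
Wiremu in UTC: 07:20-13:05, 14:00-19:05 (add 2h to convert from UTC-2).
Tomás in UTC: 06:00-09:15, 10:55-15:15, 17:25-21:00 (add 1h to convert from UTC-1).
Grace in UTC: 06:00-11:10, 11:20-21:00 (add 1h to convert from UTC-1).
Freya, Esperanza, Nikolai, Wiremu, and Grace can make the full 09:15-09:35 slot — that's 5.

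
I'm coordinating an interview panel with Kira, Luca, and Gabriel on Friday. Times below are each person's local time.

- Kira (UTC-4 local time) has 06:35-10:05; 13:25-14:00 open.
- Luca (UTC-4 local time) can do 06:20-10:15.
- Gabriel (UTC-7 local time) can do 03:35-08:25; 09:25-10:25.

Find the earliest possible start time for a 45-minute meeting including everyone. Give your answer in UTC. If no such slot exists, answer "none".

10:35

Kira in UTC: 10:35-14:05, 17:25-18:00 (add 4h to convert from UTC-4).
Luca in UTC: 10:20-14:15 (add 4h to convert from UTC-4).
Gabriel in UTC: 10:35-15:25, 16:25-17:25 (add 7h to convert from UTC-7).
Kira ∩ Luca: 10:35-14:05.
Kira ∩ Luca ∩ Gabriel: 10:35-14:05.
Those are the intersection windows.
The first common window of at least 45 minutes is 10:35-14:05, so the earliest start is 10:35.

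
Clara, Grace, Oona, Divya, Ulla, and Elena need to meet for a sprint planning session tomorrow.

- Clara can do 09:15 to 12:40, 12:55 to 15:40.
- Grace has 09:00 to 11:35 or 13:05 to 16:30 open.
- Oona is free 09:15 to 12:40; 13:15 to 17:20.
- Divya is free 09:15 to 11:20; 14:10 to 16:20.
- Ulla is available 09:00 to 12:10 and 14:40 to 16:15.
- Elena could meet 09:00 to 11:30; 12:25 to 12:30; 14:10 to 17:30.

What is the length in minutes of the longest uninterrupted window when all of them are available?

125

Clara ∩ Grace: 09:15-11:35, 13:05-15:40.
Clara ∩ Grace ∩ Oona: 09:15-11:35, 13:15-15:40.
Clara ∩ Grace ∩ Oona ∩ Divya: 09:15-11:20, 14:10-15:40.
Clara ∩ Grace ∩ Oona ∩ Divya ∩ Ulla: 09:15-11:20, 14:40-15:40.
Clara ∩ Grace ∩ Oona ∩ Divya ∩ Ulla ∩ Elena: 09:15-11:20, 14:40-15:40.
The longest is 09:15-11:20 at 125 minutes.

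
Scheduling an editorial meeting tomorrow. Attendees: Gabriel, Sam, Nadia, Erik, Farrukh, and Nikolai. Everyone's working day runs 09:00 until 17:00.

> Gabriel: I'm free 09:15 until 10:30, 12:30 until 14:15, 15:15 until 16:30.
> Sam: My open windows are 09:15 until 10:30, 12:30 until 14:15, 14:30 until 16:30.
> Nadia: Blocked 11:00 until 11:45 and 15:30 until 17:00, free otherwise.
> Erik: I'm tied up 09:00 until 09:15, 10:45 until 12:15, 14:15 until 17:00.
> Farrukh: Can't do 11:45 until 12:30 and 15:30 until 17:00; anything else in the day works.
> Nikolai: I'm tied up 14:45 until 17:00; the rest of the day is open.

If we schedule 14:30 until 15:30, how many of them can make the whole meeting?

3

Gabriel free: 09:15-10:30, 12:30-14:15, 15:15-16:30.
Sam free: 09:15-10:30, 12:30-14:15, 14:30-16:30.
Nadia free: 09:00-11:00, 11:45-15:30 (invert busy blocks within the working day).
Erik free: 09:15-10:45, 12:15-14:15 (invert busy blocks within the working day).
Farrukh free: 09:00-11:45, 12:30-15:30 (invert busy blocks within the working day).
Nikolai free: 09:00-14:45 (invert busy blocks within the working day).
Sam, Nadia, and Farrukh can make the full 14:30-15:30 slot — that's 3.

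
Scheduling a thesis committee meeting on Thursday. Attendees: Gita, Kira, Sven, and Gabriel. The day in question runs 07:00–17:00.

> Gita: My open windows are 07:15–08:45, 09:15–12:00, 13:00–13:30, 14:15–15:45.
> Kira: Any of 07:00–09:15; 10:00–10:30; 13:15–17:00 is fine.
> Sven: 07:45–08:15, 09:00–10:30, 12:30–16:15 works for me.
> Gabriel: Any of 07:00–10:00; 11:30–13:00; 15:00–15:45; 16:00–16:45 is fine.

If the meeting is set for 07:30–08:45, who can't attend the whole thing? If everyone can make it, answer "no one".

Gita: free for 07:30-08:45. Kira: free for 07:30-08:45. Sven: not fully free for 07:30-08:45. Gabriel: free for 07:30-08:45.

Sven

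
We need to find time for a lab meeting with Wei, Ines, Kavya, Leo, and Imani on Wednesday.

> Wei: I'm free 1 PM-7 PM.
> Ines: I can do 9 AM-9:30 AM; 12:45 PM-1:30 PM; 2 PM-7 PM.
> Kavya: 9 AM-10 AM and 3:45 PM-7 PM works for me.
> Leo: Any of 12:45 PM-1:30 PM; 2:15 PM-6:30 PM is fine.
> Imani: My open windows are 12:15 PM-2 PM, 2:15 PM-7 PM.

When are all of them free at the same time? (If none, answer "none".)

Wei ∩ Ines: 13:00-13:30, 14:00-19:00.
Wei ∩ Ines ∩ Kavya: 15:45-19:00.
Wei ∩ Ines ∩ Kavya ∩ Leo: 15:45-18:30.
Wei ∩ Ines ∩ Kavya ∩ Leo ∩ Imani: 15:45-18:30.
So the common availability across everyone is 15:45-18:30.

15:45-18:30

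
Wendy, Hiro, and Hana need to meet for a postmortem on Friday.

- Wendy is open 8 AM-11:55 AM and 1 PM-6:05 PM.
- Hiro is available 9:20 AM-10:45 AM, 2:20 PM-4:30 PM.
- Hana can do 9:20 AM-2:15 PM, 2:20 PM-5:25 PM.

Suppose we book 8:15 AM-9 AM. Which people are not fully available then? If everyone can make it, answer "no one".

Hana, Hiro

Wendy: free for 08:15-09:00. Hiro: not fully free for 08:15-09:00. Hana: not fully free for 08:15-09:00.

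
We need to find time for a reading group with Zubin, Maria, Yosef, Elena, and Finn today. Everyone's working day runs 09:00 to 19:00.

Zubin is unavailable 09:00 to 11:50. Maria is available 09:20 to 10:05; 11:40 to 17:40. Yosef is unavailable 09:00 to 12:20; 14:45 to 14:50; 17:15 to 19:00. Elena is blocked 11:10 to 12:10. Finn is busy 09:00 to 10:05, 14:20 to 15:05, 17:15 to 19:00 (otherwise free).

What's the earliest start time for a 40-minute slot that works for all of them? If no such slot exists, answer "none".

12:20

Zubin free: 11:50-19:00 (invert busy blocks within the working day).
Maria free: 09:20-10:05, 11:40-17:40.
Yosef free: 12:20-14:45, 14:50-17:15 (invert busy blocks within the working day).
Elena free: 09:00-11:10, 12:10-19:00 (invert busy blocks within the working day).
Finn free: 10:05-14:20, 15:05-17:15 (invert busy blocks within the working day).
Zubin ∩ Maria: 11:50-17:40.
Zubin ∩ Maria ∩ Yosef: 12:20-14:45, 14:50-17:15.
Zubin ∩ Maria ∩ Yosef ∩ Elena: 12:20-14:45, 14:50-17:15.
Zubin ∩ Maria ∩ Yosef ∩ Elena ∩ Finn: 12:20-14:20, 15:05-17:15.
The first common window of at least 40 minutes is 12:20-14:20, so the earliest start is 12:20.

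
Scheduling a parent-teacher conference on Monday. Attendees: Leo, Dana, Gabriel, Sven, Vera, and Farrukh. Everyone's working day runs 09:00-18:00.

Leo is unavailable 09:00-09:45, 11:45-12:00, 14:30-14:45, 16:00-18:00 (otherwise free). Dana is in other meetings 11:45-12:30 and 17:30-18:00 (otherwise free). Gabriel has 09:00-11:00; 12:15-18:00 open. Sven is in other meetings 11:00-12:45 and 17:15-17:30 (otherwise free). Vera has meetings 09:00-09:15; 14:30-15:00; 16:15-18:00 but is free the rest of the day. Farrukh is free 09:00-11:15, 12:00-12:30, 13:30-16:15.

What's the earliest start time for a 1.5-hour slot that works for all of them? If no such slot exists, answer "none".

Leo free: 09:45-11:45, 12:00-14:30, 14:45-16:00 (invert busy blocks within the working day).
Dana free: 09:00-11:45, 12:30-17:30 (invert busy blocks within the working day).
Gabriel free: 09:00-11:00, 12:15-18:00.
Sven free: 09:00-11:00, 12:45-17:15, 17:30-18:00 (invert busy blocks within the working day).
Vera free: 09:15-14:30, 15:00-16:15 (invert busy blocks within the working day).
Farrukh free: 09:00-11:15, 12:00-12:30, 13:30-16:15.
Leo ∩ Dana: 09:45-11:45, 12:30-14:30, 14:45-16:00.
Leo ∩ Dana ∩ Gabriel: 09:45-11:00, 12:30-14:30, 14:45-16:00.
Leo ∩ Dana ∩ Gabriel ∩ Sven: 09:45-11:00, 12:45-14:30, 14:45-16:00.
Leo ∩ Dana ∩ Gabriel ∩ Sven ∩ Vera: 09:45-11:00, 12:45-14:30, 15:00-16:00.
Leo ∩ Dana ∩ Gabriel ∩ Sven ∩ Vera ∩ Farrukh: 09:45-11:00, 13:30-14:30, 15:00-16:00.
No common window is at least 90 minutes long.

none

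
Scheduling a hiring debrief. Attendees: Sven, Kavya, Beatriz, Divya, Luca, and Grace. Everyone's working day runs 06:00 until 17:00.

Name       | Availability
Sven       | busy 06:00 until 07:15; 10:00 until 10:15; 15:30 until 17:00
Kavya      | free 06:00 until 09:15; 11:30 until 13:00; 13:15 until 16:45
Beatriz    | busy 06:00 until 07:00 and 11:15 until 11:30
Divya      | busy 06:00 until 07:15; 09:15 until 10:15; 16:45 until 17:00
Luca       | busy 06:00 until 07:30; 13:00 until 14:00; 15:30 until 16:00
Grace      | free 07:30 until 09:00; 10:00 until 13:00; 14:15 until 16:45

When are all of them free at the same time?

07:30-09:00, 11:30-13:00, 14:15-15:30

Sven free: 07:15-10:00, 10:15-15:30 (invert busy blocks within the working day).
Kavya free: 06:00-09:15, 11:30-13:00, 13:15-16:45.
Beatriz free: 07:00-11:15, 11:30-17:00 (invert busy blocks within the working day).
Divya free: 07:15-09:15, 10:15-16:45 (invert busy blocks within the working day).
Luca free: 07:30-13:00, 14:00-15:30, 16:00-17:00 (invert busy blocks within the working day).
Grace free: 07:30-09:00, 10:00-13:00, 14:15-16:45.
Sven ∩ Kavya: 07:15-09:15, 11:30-13:00, 13:15-15:30.
Sven ∩ Kavya ∩ Beatriz: 07:15-09:15, 11:30-13:00, 13:15-15:30.
Sven ∩ Kavya ∩ Beatriz ∩ Divya: 07:15-09:15, 11:30-13:00, 13:15-15:30.
Sven ∩ Kavya ∩ Beatriz ∩ Divya ∩ Luca: 07:30-09:15, 11:30-13:00, 14:00-15:30.
Sven ∩ Kavya ∩ Beatriz ∩ Divya ∩ Luca ∩ Grace: 07:30-09:00, 11:30-13:00, 14:15-15:30.
Those are the intersection windows.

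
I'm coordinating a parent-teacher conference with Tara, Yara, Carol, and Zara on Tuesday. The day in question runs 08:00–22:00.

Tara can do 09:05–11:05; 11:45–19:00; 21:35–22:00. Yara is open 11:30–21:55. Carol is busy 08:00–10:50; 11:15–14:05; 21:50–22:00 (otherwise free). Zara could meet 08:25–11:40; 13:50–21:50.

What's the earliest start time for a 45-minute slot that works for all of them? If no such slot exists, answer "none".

14:05

Tara free: 09:05-11:05, 11:45-19:00, 21:35-22:00.
Yara free: 11:30-21:55.
Carol free: 10:50-11:15, 14:05-21:50 (invert busy blocks within the working day).
Zara free: 08:25-11:40, 13:50-21:50.
Tara ∩ Yara: 11:45-19:00, 21:35-21:55.
Tara ∩ Yara ∩ Carol: 14:05-19:00, 21:35-21:50.
Tara ∩ Yara ∩ Carol ∩ Zara: 14:05-19:00, 21:35-21:50.
The first common window of at least 45 minutes is 14:05-19:00, so the earliest start is 14:05.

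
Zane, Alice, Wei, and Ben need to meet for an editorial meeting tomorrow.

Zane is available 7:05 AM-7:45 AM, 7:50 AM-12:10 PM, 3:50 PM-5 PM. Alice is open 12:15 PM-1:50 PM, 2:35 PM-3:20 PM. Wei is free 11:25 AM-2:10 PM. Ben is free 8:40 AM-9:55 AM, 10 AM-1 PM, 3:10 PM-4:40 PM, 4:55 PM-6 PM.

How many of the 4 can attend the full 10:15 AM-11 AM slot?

Zane and Ben can make the full 10:15-11:00 slot — that's 2.

2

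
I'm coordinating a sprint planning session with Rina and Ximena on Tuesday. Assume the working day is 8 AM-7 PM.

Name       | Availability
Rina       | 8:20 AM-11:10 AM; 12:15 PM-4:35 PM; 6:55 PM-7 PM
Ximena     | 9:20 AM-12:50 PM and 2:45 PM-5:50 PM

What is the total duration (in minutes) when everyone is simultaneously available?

Rina ∩ Ximena: 09:20-11:10, 12:15-12:50, 14:45-16:35.
Summing the common windows: 110 + 35 + 110 = 255 minutes.

255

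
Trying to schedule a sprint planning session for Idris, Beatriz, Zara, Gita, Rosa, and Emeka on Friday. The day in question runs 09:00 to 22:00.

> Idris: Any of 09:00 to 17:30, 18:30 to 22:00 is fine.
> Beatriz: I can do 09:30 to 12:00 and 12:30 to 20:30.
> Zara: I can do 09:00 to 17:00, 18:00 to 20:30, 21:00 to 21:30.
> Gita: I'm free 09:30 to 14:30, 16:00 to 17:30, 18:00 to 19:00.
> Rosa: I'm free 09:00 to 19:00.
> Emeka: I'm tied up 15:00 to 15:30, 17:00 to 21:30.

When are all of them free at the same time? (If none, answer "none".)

09:30-12:00, 12:30-14:30, 16:00-17:00

Idris free: 09:00-17:30, 18:30-22:00.
Beatriz free: 09:30-12:00, 12:30-20:30.
Zara free: 09:00-17:00, 18:00-20:30, 21:00-21:30.
Gita free: 09:30-14:30, 16:00-17:30, 18:00-19:00.
Rosa free: 09:00-19:00.
Emeka free: 09:00-15:00, 15:30-17:00, 21:30-22:00 (invert busy blocks within the working day).
Idris ∩ Beatriz: 09:30-12:00, 12:30-17:30, 18:30-20:30.
Idris ∩ Beatriz ∩ Zara: 09:30-12:00, 12:30-17:00, 18:30-20:30.
Idris ∩ Beatriz ∩ Zara ∩ Gita: 09:30-12:00, 12:30-14:30, 16:00-17:00, 18:30-19:00.
Idris ∩ Beatriz ∩ Zara ∩ Gita ∩ Rosa: 09:30-12:00, 12:30-14:30, 16:00-17:00, 18:30-19:00.
Idris ∩ Beatriz ∩ Zara ∩ Gita ∩ Rosa ∩ Emeka: 09:30-12:00, 12:30-14:30, 16:00-17:00.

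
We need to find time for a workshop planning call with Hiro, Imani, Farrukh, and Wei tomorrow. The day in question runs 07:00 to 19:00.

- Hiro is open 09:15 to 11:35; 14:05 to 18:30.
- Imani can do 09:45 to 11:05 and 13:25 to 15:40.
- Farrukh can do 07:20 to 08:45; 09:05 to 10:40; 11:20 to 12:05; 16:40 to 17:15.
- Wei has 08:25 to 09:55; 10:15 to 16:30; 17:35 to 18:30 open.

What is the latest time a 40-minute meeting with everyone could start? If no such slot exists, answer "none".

none

Hiro ∩ Imani: 09:45-11:05, 14:05-15:40.
Hiro ∩ Imani ∩ Farrukh: 09:45-10:40.
Hiro ∩ Imani ∩ Farrukh ∩ Wei: 09:45-09:55, 10:15-10:40.
No common window is at least 40 minutes long.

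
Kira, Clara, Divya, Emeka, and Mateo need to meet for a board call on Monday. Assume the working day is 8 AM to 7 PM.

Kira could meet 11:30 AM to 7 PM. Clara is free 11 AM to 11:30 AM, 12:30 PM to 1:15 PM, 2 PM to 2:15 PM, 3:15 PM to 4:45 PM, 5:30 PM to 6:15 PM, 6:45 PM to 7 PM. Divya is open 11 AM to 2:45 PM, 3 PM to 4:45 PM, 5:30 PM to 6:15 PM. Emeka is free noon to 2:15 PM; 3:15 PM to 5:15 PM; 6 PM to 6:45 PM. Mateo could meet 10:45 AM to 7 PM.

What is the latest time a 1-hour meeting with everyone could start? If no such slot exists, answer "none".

15:45

Kira ∩ Clara: 12:30-13:15, 14:00-14:15, 15:15-16:45, 17:30-18:15, 18:45-19:00.
Kira ∩ Clara ∩ Divya: 12:30-13:15, 14:00-14:15, 15:15-16:45, 17:30-18:15.
Kira ∩ Clara ∩ Divya ∩ Emeka: 12:30-13:15, 14:00-14:15, 15:15-16:45, 18:00-18:15.
Kira ∩ Clara ∩ Divya ∩ Emeka ∩ Mateo: 12:30-13:15, 14:00-14:15, 15:15-16:45, 18:00-18:15.
The last common window of at least 60 minutes is 15:15-16:45; a 60-minute meeting can start as late as 15:45 and still end by 16:45.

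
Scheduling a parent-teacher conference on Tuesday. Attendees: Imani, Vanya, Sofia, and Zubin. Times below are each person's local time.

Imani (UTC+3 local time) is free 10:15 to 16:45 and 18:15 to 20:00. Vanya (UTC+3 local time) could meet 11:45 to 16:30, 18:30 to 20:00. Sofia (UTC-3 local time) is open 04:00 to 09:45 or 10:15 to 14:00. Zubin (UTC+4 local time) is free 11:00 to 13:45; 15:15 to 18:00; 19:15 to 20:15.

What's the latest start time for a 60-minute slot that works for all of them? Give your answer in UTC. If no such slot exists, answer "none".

11:45

Imani in UTC: 07:15-13:45, 15:15-17:00 (subtract 3h to convert from UTC+3).
Vanya in UTC: 08:45-13:30, 15:30-17:00 (subtract 3h to convert from UTC+3).
Sofia in UTC: 07:00-12:45, 13:15-17:00 (add 3h to convert from UTC-3).
Zubin in UTC: 07:00-09:45, 11:15-14:00, 15:15-16:15 (subtract 4h to convert from UTC+4).
Imani ∩ Vanya: 08:45-13:30, 15:30-17:00.
Imani ∩ Vanya ∩ Sofia: 08:45-12:45, 13:15-13:30, 15:30-17:00.
Imani ∩ Vanya ∩ Sofia ∩ Zubin: 08:45-09:45, 11:15-12:45, 13:15-13:30, 15:30-16:15.
So the common availability across everyone is 08:45-09:45, 11:15-12:45, 13:15-13:30, 15:30-16:15.
The last common window of at least 60 minutes is 11:15-12:45; a 60-minute meeting can start as late as 11:45 and still end by 12:45.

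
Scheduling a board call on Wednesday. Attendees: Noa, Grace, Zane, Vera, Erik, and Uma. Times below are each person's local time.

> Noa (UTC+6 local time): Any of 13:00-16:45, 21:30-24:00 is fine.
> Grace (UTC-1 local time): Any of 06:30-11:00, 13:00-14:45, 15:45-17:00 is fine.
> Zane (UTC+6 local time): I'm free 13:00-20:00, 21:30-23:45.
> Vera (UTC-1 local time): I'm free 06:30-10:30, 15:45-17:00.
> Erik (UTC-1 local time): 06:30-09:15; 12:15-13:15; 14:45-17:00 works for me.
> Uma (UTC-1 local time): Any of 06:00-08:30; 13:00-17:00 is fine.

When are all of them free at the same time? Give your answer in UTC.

07:30-09:30, 16:45-17:45

Noa in UTC: 07:00-10:45, 15:30-18:00 (subtract 6h to convert from UTC+6).
Grace in UTC: 07:30-12:00, 14:00-15:45, 16:45-18:00 (add 1h to convert from UTC-1).
Zane in UTC: 07:00-14:00, 15:30-17:45 (subtract 6h to convert from UTC+6).
Vera in UTC: 07:30-11:30, 16:45-18:00 (add 1h to convert from UTC-1).
Erik in UTC: 07:30-10:15, 13:15-14:15, 15:45-18:00 (add 1h to convert from UTC-1).
Uma in UTC: 07:00-09:30, 14:00-18:00 (add 1h to convert from UTC-1).
Noa ∩ Grace: 07:30-10:45, 15:30-15:45, 16:45-18:00.
Noa ∩ Grace ∩ Zane: 07:30-10:45, 15:30-15:45, 16:45-17:45.
Noa ∩ Grace ∩ Zane ∩ Vera: 07:30-10:45, 16:45-17:45.
Noa ∩ Grace ∩ Zane ∩ Vera ∩ Erik: 07:30-10:15, 16:45-17:45.
Noa ∩ Grace ∩ Zane ∩ Vera ∩ Erik ∩ Uma: 07:30-09:30, 16:45-17:45.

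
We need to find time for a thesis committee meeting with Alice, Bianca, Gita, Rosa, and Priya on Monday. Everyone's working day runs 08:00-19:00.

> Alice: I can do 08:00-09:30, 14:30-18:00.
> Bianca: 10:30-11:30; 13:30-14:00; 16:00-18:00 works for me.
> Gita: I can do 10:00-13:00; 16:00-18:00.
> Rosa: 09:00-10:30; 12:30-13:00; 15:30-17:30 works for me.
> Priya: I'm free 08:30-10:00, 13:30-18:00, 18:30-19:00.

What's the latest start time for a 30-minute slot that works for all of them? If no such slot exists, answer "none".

17:00

Alice ∩ Bianca: 16:00-18:00.
Alice ∩ Bianca ∩ Gita: 16:00-18:00.
Alice ∩ Bianca ∩ Gita ∩ Rosa: 16:00-17:30.
Alice ∩ Bianca ∩ Gita ∩ Rosa ∩ Priya: 16:00-17:30.
The last common window of at least 30 minutes is 16:00-17:30; a 30-minute meeting can start as late as 17:00 and still end by 17:30.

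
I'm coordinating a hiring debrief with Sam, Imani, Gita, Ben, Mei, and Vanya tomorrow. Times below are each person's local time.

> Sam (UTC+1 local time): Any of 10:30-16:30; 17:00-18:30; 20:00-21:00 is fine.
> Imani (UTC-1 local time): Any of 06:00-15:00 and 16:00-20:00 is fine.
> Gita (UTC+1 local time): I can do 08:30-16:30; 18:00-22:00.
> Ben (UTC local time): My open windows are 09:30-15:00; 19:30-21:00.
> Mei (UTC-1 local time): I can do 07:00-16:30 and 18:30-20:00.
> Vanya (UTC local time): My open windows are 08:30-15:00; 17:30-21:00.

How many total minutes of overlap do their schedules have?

360

Sam in UTC: 09:30-15:30, 16:00-17:30, 19:00-20:00 (subtract 1h to convert from UTC+1).
Imani in UTC: 07:00-16:00, 17:00-21:00 (add 1h to convert from UTC-1).
Gita in UTC: 07:30-15:30, 17:00-21:00 (subtract 1h to convert from UTC+1).
Ben in UTC: 09:30-15:00, 19:30-21:00.
Mei in UTC: 08:00-17:30, 19:30-21:00 (add 1h to convert from UTC-1).
Vanya in UTC: 08:30-15:00, 17:30-21:00.
Sam ∩ Imani: 09:30-15:30, 17:00-17:30, 19:00-20:00.
Sam ∩ Imani ∩ Gita: 09:30-15:30, 17:00-17:30, 19:00-20:00.
Sam ∩ Imani ∩ Gita ∩ Ben: 09:30-15:00, 19:30-20:00.
Sam ∩ Imani ∩ Gita ∩ Ben ∩ Mei: 09:30-15:00, 19:30-20:00.
Sam ∩ Imani ∩ Gita ∩ Ben ∩ Mei ∩ Vanya: 09:30-15:00, 19:30-20:00.
So the common availability across everyone is 09:30-15:00, 19:30-20:00.
Summing the common windows: 330 + 30 = 360 minutes.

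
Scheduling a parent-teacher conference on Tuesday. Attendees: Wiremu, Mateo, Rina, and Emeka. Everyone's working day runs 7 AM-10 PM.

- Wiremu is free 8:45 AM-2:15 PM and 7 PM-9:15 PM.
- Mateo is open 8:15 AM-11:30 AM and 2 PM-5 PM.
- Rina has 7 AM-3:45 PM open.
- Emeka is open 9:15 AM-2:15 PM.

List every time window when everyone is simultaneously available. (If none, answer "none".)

09:15-11:30, 14:00-14:15

Wiremu ∩ Mateo: 08:45-11:30, 14:00-14:15.
Wiremu ∩ Mateo ∩ Rina: 08:45-11:30, 14:00-14:15.
Wiremu ∩ Mateo ∩ Rina ∩ Emeka: 09:15-11:30, 14:00-14:15.
Those are the intersection windows.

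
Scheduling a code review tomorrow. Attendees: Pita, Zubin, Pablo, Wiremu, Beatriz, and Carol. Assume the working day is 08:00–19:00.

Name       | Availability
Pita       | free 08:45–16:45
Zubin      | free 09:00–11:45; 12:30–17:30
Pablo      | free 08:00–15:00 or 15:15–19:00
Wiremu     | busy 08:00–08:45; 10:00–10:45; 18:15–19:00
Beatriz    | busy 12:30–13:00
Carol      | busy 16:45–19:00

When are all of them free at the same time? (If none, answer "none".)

Pita free: 08:45-16:45.
Zubin free: 09:00-11:45, 12:30-17:30.
Pablo free: 08:00-15:00, 15:15-19:00.
Wiremu free: 08:45-10:00, 10:45-18:15 (invert busy blocks within the working day).
Beatriz free: 08:00-12:30, 13:00-19:00 (invert busy blocks within the working day).
Carol free: 08:00-16:45 (invert busy blocks within the working day).
Pita ∩ Zubin: 09:00-11:45, 12:30-16:45.
Pita ∩ Zubin ∩ Pablo: 09:00-11:45, 12:30-15:00, 15:15-16:45.
Pita ∩ Zubin ∩ Pablo ∩ Wiremu: 09:00-10:00, 10:45-11:45, 12:30-15:00, 15:15-16:45.
Pita ∩ Zubin ∩ Pablo ∩ Wiremu ∩ Beatriz: 09:00-10:00, 10:45-11:45, 13:00-15:00, 15:15-16:45.
Pita ∩ Zubin ∩ Pablo ∩ Wiremu ∩ Beatriz ∩ Carol: 09:00-10:00, 10:45-11:45, 13:00-15:00, 15:15-16:45.
Those are the intersection windows.

09:00-10:00, 10:45-11:45, 13:00-15:00, 15:15-16:45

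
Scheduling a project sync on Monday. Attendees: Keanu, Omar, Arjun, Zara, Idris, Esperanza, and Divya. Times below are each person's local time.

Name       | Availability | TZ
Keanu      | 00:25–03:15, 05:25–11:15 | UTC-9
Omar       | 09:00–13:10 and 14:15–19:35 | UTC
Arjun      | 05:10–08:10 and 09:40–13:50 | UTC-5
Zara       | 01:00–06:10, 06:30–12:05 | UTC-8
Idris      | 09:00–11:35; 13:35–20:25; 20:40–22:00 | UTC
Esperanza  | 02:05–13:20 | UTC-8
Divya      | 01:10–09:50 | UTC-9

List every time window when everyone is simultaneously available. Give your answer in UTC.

Keanu in UTC: 09:25-12:15, 14:25-20:15 (add 9h to convert from UTC-9).
Omar in UTC: 09:00-13:10, 14:15-19:35.
Arjun in UTC: 10:10-13:10, 14:40-18:50 (add 5h to convert from UTC-5).
Zara in UTC: 09:00-14:10, 14:30-20:05 (add 8h to convert from UTC-8).
Idris in UTC: 09:00-11:35, 13:35-20:25, 20:40-22:00.
Esperanza in UTC: 10:05-21:20 (add 8h to convert from UTC-8).
Divya in UTC: 10:10-18:50 (add 9h to convert from UTC-9).
Keanu ∩ Omar: 09:25-12:15, 14:25-19:35.
Keanu ∩ Omar ∩ Arjun: 10:10-12:15, 14:40-18:50.
Keanu ∩ Omar ∩ Arjun ∩ Zara: 10:10-12:15, 14:40-18:50.
Keanu ∩ Omar ∩ Arjun ∩ Zara ∩ Idris: 10:10-11:35, 14:40-18:50.
Keanu ∩ Omar ∩ Arjun ∩ Zara ∩ Idris ∩ Esperanza: 10:10-11:35, 14:40-18:50.
Keanu ∩ Omar ∩ Arjun ∩ Zara ∩ Idris ∩ Esperanza ∩ Divya: 10:10-11:35, 14:40-18:50.
So the common availability across everyone is 10:10-11:35, 14:40-18:50.

10:10-11:35, 14:40-18:50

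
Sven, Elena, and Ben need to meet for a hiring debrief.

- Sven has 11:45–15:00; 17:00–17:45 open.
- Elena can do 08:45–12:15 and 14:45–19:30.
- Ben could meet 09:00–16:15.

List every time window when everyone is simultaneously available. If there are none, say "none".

11:45-12:15, 14:45-15:00

Sven ∩ Elena: 11:45-12:15, 14:45-15:00, 17:00-17:45.
Sven ∩ Elena ∩ Ben: 11:45-12:15, 14:45-15:00.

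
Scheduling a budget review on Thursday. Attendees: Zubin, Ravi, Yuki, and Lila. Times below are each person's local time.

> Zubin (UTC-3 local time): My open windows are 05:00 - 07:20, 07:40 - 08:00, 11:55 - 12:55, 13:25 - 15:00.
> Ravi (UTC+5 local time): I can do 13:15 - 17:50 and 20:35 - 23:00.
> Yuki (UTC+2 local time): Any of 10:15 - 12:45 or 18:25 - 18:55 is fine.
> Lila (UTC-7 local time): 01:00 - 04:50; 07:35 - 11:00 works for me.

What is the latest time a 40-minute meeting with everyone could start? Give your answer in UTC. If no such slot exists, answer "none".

Zubin in UTC: 08:00-10:20, 10:40-11:00, 14:55-15:55, 16:25-18:00 (add 3h to convert from UTC-3).
Ravi in UTC: 08:15-12:50, 15:35-18:00 (subtract 5h to convert from UTC+5).
Yuki in UTC: 08:15-10:45, 16:25-16:55 (subtract 2h to convert from UTC+2).
Lila in UTC: 08:00-11:50, 14:35-18:00 (add 7h to convert from UTC-7).
Zubin ∩ Ravi: 08:15-10:20, 10:40-11:00, 15:35-15:55, 16:25-18:00.
Zubin ∩ Ravi ∩ Yuki: 08:15-10:20, 10:40-10:45, 16:25-16:55.
Zubin ∩ Ravi ∩ Yuki ∩ Lila: 08:15-10:20, 10:40-10:45, 16:25-16:55.
The last common window of at least 40 minutes is 08:15-10:20; a 40-minute meeting can start as late as 09:40 and still end by 10:20.

09:40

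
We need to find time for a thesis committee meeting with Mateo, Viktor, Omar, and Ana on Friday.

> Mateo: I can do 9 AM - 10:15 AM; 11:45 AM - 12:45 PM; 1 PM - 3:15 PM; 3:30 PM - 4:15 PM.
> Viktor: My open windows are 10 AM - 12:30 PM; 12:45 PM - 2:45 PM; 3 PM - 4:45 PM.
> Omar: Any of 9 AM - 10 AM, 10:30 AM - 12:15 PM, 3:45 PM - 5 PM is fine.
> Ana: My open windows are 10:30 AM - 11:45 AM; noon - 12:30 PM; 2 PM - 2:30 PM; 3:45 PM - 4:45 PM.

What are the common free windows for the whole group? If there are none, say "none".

Mateo ∩ Viktor: 10:00-10:15, 11:45-12:30, 13:00-14:45, 15:00-15:15, 15:30-16:15.
Mateo ∩ Viktor ∩ Omar: 11:45-12:15, 15:45-16:15.
Mateo ∩ Viktor ∩ Omar ∩ Ana: 12:00-12:15, 15:45-16:15.

12:00-12:15, 15:45-16:15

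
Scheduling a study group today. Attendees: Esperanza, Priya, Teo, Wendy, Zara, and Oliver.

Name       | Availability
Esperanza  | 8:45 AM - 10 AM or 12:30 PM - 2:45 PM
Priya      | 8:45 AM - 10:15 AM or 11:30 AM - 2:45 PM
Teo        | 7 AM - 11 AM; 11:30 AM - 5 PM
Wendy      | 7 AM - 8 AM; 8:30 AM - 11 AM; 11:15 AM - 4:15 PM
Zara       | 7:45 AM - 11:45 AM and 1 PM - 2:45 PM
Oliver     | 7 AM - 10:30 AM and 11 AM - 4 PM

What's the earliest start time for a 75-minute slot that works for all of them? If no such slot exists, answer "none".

Esperanza ∩ Priya: 08:45-10:00, 12:30-14:45.
Esperanza ∩ Priya ∩ Teo: 08:45-10:00, 12:30-14:45.
Esperanza ∩ Priya ∩ Teo ∩ Wendy: 08:45-10:00, 12:30-14:45.
Esperanza ∩ Priya ∩ Teo ∩ Wendy ∩ Zara: 08:45-10:00, 13:00-14:45.
Esperanza ∩ Priya ∩ Teo ∩ Wendy ∩ Zara ∩ Oliver: 08:45-10:00, 13:00-14:45.
The first common window of at least 75 minutes is 08:45-10:00, so the earliest start is 08:45.

08:45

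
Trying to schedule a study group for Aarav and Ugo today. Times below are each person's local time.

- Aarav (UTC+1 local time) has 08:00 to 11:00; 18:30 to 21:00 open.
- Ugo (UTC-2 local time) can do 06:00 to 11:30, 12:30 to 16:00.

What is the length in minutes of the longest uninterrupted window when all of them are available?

120

Aarav in UTC: 07:00-10:00, 17:30-20:00 (subtract 1h to convert from UTC+1).
Ugo in UTC: 08:00-13:30, 14:30-18:00 (add 2h to convert from UTC-2).
Aarav ∩ Ugo: 08:00-10:00, 17:30-18:00.
The longest is 08:00-10:00 at 120 minutes.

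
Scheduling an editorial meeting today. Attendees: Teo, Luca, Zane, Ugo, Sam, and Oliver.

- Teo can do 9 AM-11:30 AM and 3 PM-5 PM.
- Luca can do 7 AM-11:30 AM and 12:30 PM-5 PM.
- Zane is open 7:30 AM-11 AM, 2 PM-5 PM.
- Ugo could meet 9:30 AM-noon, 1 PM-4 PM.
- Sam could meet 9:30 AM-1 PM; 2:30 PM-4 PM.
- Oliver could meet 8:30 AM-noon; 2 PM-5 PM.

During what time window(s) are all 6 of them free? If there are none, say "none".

09:30-11:00, 15:00-16:00

Teo ∩ Luca: 09:00-11:30, 15:00-17:00.
Teo ∩ Luca ∩ Zane: 09:00-11:00, 15:00-17:00.
Teo ∩ Luca ∩ Zane ∩ Ugo: 09:30-11:00, 15:00-16:00.
Teo ∩ Luca ∩ Zane ∩ Ugo ∩ Sam: 09:30-11:00, 15:00-16:00.
Teo ∩ Luca ∩ Zane ∩ Ugo ∩ Sam ∩ Oliver: 09:30-11:00, 15:00-16:00.
Those are the intersection windows.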